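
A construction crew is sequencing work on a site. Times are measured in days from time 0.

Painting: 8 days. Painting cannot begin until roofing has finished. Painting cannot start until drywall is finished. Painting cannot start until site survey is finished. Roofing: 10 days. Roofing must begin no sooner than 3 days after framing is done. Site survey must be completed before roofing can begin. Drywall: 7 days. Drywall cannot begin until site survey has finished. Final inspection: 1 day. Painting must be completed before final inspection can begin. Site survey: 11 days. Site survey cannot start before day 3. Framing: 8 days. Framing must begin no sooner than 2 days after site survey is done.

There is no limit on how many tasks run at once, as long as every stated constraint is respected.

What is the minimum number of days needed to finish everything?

46

Site survey cannot begin until its own release at day 3. It runs from day 3 to 3 + 11 = day 14.
Drywall cannot begin until site survey (finishes day 14). It runs from day 14 to 14 + 7 = day 21.
Framing waits on site survey (finishes day 14, plus 2-day gap → day 16), so it starts at day 16 and finishes at 16 + 8 = day 24.
Roofing needs all of framing (finishes day 24, plus 3-day gap → day 27); site survey (finishes day 14). That puts its earliest start at day 27; it finishes at 27 + 10 = day 37.
For painting: roofing (finishes day 37); drywall (finishes day 21); site survey (finishes day 14). Taking the maximum gives a start of day 37, and it finishes at 37 + 8 = day 45.
After painting (finishes day 45), final inspection can start at day 45 and finishes at day 46.
All tasks are finished once the last one completes. Finish times: Site survey at 14, Framing at 24, Roofing at 37, Drywall at 21, Painting at 45, Final inspection at 46. The latest is day 46.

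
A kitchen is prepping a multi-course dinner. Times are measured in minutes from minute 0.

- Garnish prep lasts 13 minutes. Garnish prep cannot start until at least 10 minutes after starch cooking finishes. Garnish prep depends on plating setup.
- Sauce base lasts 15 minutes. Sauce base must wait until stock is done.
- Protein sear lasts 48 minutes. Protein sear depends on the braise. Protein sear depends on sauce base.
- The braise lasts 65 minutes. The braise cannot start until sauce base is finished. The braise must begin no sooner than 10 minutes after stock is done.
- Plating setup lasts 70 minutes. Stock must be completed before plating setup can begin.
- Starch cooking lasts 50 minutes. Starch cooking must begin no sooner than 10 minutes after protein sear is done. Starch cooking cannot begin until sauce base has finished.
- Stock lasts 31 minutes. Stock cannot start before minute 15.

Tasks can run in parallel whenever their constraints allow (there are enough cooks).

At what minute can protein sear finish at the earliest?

Stock waits on its own release at minute 15, so it starts at minute 15 and finishes at 15 + 31 = minute 46.
After stock (finishes minute 46), sauce base can start at minute 46 and finishes at minute 61.
The braise cannot start until sauce base (finishes minute 61); stock (finishes minute 46, plus 10-minute gap → minute 56). The controlling bound is minute 61, so the braise finishes at 61 + 65 = minute 126.
For protein sear: the braise (finishes minute 126); sauce base (finishes minute 61). Taking the maximum gives a start of minute 126, and it finishes at 126 + 48 = minute 174.

174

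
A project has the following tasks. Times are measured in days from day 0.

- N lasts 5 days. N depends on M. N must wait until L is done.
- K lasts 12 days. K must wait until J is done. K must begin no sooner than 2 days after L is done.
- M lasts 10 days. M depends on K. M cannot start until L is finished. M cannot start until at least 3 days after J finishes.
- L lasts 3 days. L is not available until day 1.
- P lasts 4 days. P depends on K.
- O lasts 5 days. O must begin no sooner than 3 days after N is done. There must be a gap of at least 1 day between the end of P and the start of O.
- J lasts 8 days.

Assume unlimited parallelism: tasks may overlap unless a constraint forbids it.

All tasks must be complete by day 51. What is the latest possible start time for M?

28

Nothing follows O; the deadline of day 51 is its only limit. It must start by 51 − 5 = day 46.
Since O (must start by day 46, minus 3-day gap → day 43) depends on it, N must finish by day 43. Backing off its 5-day duration gives a latest start of day 38.
M has to be done before N (must start by day 38). That means finishing by day 38, i.e. starting by 38 − 10 = day 28.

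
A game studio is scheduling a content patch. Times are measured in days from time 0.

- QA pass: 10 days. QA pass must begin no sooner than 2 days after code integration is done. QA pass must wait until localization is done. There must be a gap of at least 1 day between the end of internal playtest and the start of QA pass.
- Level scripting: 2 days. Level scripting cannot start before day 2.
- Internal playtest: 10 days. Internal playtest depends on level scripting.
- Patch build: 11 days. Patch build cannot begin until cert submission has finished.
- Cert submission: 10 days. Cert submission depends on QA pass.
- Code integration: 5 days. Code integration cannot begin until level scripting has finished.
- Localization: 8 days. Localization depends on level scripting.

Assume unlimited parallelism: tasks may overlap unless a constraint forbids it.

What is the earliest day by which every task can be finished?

46

Level scripting waits on its own release at day 2, so it starts at day 2 and finishes at 2 + 2 = day 4.
Localization waits on level scripting (finishes day 4), so it starts at day 4 and finishes at 4 + 8 = day 12.
Internal playtest cannot begin until level scripting (finishes day 4). It runs from day 4 to 4 + 10 = day 14.
Code integration waits on level scripting (finishes day 4), so it starts at day 4 and finishes at 4 + 5 = day 9.
QA pass has to wait for code integration (finishes day 9, plus 2-day gap → day 11); localization (finishes day 12); internal playtest (finishes day 14, plus 1-day gap → day 15). The latest of these is day 15, so QA pass runs day 15 to 15 + 10 = day 25.
Cert submission waits on QA pass (finishes day 25), so it starts at day 25 and finishes at 25 + 10 = day 35.
After cert submission (finishes day 35), patch build can start at day 35 and finishes at day 46.
All tasks are finished once the last one completes. Finish times: Level scripting at 4, Code integration at 9, Internal playtest at 14, Localization at 12, QA pass at 25, Cert submission at 35, Patch build at 46. The latest is day 46.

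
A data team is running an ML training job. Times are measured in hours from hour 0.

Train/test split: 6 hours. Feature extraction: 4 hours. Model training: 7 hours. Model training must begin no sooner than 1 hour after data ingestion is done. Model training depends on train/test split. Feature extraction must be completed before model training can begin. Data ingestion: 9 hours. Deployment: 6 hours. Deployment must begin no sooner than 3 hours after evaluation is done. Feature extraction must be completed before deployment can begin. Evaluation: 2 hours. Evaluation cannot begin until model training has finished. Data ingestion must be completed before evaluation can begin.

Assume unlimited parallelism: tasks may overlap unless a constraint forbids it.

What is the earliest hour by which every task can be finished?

28

Train/test split can start immediately at hour 0; it finishes at hour 6.
Feature extraction can start immediately at hour 0; it finishes at hour 4.
Nothing blocks data ingestion, so it runs from hour 0 to hour 9.
Model training has to wait for data ingestion (finishes hour 9, plus 1-hour gap → hour 10); train/test split (finishes hour 6); feature extraction (finishes hour 4). The latest of these is hour 10, so model training runs hour 10 to 10 + 7 = hour 17.
For evaluation: model training (finishes hour 17); data ingestion (finishes hour 9). Taking the maximum gives a start of hour 17, and it finishes at 17 + 2 = hour 19.
For deployment: evaluation (finishes hour 19, plus 3-hour gap → hour 22); feature extraction (finishes hour 4). Taking the maximum gives a start of hour 22, and it finishes at 22 + 6 = hour 28.
All tasks are finished once the last one completes. Finish times: Data ingestion at 9, Feature extraction at 4, Train/test split at 6, Model training at 17, Evaluation at 19, Deployment at 28. The latest is hour 28.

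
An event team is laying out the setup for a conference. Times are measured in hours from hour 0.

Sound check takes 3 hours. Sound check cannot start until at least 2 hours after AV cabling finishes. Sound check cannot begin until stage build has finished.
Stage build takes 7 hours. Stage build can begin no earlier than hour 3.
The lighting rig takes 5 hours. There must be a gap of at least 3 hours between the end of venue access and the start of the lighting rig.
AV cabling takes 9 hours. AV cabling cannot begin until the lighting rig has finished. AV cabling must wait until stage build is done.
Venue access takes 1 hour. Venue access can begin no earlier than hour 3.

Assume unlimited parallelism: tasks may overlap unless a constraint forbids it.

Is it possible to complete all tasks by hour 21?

No

After its own release at hour 3, stage build can start at hour 3 and finishes at hour 10.
Venue access waits on its own release at hour 3, so it starts at hour 3 and finishes at 3 + 1 = hour 4.
After venue access (finishes hour 4, plus 3-hour gap → hour 7), the lighting rig can start at hour 7 and finishes at hour 12.
AV cabling needs all of the lighting rig (finishes hour 12); stage build (finishes hour 10). That puts its earliest start at hour 12; it finishes at 12 + 9 = hour 21.
Sound check cannot start until AV cabling (finishes hour 21, plus 2-hour gap → hour 23); stage build (finishes hour 10). The controlling bound is hour 23, so sound check finishes at 23 + 3 = hour 26.
The earliest everything can be done is hour 26, which is after the deadline of 21, so it is not possible.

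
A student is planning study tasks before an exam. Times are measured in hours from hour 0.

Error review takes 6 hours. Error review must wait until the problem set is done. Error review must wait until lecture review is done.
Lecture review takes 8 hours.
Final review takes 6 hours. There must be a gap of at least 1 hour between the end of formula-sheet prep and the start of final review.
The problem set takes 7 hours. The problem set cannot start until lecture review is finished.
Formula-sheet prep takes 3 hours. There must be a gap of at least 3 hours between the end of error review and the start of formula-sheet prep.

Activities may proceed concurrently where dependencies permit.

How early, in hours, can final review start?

Nothing blocks lecture review, so it runs from hour 0 to hour 8.
After lecture review (finishes hour 8), the problem set can start at hour 8 and finishes at hour 15.
Error review has to wait for the problem set (finishes hour 15); lecture review (finishes hour 8). The latest of these is hour 15, so error review runs hour 15 to 15 + 6 = hour 21.
After error review (finishes hour 21, plus 3-hour gap → hour 24), formula-sheet prep can start at hour 24 and finishes at hour 27.
Final review waits on formula-sheet prep (finishes hour 27, plus 1-hour gap → hour 28), so the earliest it can start is hour 28.

28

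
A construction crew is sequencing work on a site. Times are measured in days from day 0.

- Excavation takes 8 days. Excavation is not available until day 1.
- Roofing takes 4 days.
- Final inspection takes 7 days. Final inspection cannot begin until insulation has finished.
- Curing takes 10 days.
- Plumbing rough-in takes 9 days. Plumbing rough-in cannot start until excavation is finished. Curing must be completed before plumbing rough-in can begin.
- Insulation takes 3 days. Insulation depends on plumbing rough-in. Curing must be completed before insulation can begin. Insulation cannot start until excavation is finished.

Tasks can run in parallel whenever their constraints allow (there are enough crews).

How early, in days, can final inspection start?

Curing can start immediately at day 0; it finishes at day 10.
After its own release at day 1, excavation can start at day 1 and finishes at day 9.
Plumbing rough-in cannot start until excavation (finishes day 9); curing (finishes day 10). The controlling bound is day 10, so plumbing rough-in finishes at 10 + 9 = day 19.
Insulation has to wait for plumbing rough-in (finishes day 19); curing (finishes day 10); excavation (finishes day 9). The latest of these is day 19, so insulation runs day 19 to 19 + 3 = day 22.
Final inspection waits on insulation (finishes day 22), so the earliest it can start is day 22.

22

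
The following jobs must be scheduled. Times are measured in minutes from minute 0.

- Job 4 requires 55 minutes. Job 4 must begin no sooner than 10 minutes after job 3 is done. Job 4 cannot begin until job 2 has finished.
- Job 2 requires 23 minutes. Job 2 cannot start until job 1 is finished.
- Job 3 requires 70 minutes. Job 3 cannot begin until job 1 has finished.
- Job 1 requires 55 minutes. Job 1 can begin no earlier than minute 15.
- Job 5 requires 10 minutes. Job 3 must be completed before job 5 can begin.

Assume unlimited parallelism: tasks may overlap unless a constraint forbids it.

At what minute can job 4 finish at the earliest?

Job 1 waits on its own release at minute 15, so it starts at minute 15 and finishes at 15 + 55 = minute 70.
Job 3 cannot begin until job 1 (finishes minute 70). It runs from minute 70 to 70 + 70 = minute 140.
Job 2 waits on job 1 (finishes minute 70), so it starts at minute 70 and finishes at 70 + 23 = minute 93.
For job 4: job 3 (finishes minute 140, plus 10-minute gap → minute 150); job 2 (finishes minute 93). Taking the maximum gives a start of minute 150, and it finishes at 150 + 55 = minute 205.

205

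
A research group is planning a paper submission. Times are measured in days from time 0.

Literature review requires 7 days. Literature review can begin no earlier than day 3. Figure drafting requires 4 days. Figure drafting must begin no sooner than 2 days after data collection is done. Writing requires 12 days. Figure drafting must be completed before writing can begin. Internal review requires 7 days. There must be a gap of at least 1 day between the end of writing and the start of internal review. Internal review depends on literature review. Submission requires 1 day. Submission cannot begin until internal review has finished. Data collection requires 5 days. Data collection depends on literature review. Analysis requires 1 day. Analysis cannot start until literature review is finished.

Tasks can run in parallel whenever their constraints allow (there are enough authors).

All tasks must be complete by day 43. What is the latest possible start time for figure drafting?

Nothing follows submission; the deadline of day 43 is its only limit. It must start by 43 − 1 = day 42.
Internal review must finish before submission (must start by day 42). With a 7-day duration, internal review must start by 42 − 7 = day 35.
Writing feeds into internal review (must start by day 35, minus 1-day gap → day 34); so writing must finish by day 34 and therefore start by day 22.
Figure drafting feeds into writing (must start by day 22); so figure drafting must finish by day 22 and therefore start by day 18.

18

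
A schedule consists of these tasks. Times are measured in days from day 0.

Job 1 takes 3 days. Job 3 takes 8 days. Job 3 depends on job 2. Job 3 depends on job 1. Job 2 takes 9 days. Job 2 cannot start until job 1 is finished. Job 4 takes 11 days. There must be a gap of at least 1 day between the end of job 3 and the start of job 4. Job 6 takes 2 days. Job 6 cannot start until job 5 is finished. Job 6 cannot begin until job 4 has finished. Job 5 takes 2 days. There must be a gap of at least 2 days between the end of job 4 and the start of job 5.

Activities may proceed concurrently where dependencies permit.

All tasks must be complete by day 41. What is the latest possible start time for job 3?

15

Job 6 has no dependents, so it just needs to finish by day 41. Starting by 41 − 2 = day 39 achieves that.
Job 5 has to be done before job 6 (must start by day 39). That means finishing by day 39, i.e. starting by 39 − 2 = day 37.
Job 4 must finish in time for job 5 (must start by day 37, minus 2-day gap → day 35); job 6 (must start by day 39). The tightest is day 35, so job 4 must start by 35 − 11 = day 24.
Job 3 feeds into job 4 (must start by day 24, minus 1-day gap → day 23); so job 3 must finish by day 23 and therefore start by day 15.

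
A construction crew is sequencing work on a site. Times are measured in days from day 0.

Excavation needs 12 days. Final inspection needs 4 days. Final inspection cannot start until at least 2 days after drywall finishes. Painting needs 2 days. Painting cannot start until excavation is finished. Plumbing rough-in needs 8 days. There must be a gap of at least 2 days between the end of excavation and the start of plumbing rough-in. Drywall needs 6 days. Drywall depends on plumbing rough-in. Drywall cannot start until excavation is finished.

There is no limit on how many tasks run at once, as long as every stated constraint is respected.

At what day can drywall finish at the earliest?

Excavation has no prerequisites, so it starts at day 0 and finishes at day 12.
Plumbing rough-in waits on excavation (finishes day 12, plus 2-day gap → day 14), so it starts at day 14 and finishes at 14 + 8 = day 22.
Drywall needs all of plumbing rough-in (finishes day 22); excavation (finishes day 12). That puts its earliest start at day 22; it finishes at 22 + 6 = day 28.

28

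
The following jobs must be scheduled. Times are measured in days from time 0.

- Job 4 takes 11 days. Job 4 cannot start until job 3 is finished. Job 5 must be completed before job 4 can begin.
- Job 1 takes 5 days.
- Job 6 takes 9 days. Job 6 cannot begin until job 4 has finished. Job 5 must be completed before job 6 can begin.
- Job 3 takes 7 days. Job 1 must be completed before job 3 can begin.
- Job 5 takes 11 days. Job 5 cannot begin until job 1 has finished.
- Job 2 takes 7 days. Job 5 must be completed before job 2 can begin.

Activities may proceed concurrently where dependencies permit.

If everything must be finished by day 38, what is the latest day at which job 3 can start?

Job 6 has no dependents, so it just needs to finish by day 38. Starting by 38 − 9 = day 29 achieves that.
Since job 6 (must start by day 29) depends on it, job 4 must finish by day 29. Backing off its 11-day duration gives a latest start of day 18.
Job 3 must finish before job 4 (must start by day 18). With a 7-day duration, job 3 must start by 18 − 7 = day 11.

11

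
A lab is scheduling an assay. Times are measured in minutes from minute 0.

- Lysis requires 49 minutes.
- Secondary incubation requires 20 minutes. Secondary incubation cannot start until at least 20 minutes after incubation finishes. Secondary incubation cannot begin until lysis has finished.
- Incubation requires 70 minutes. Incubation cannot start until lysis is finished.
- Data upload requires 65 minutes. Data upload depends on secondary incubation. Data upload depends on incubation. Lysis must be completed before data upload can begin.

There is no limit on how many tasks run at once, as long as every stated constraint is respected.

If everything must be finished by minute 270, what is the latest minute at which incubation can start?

95

Data upload has no dependents, so it just needs to finish by minute 270. Starting by 270 − 65 = minute 205 achieves that.
Since data upload (must start by minute 205) depends on it, secondary incubation must finish by minute 205. Backing off its 20-minute duration gives a latest start of minute 185.
Incubation must finish in time for secondary incubation (must start by minute 185, minus 20-minute gap → minute 165); data upload (must start by minute 205). The tightest is minute 165, so incubation must start by 165 − 70 = minute 95.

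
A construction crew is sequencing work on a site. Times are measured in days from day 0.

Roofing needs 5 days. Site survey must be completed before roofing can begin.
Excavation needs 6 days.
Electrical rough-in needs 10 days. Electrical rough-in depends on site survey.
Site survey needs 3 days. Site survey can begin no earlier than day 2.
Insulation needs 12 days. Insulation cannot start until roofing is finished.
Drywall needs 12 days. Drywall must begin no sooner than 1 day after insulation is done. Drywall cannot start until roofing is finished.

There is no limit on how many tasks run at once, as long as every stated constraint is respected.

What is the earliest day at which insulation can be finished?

22

After its own release at day 2, site survey can start at day 2 and finishes at day 5.
Roofing cannot begin until site survey (finishes day 5). It runs from day 5 to 5 + 5 = day 10.
Insulation waits on roofing (finishes day 10), so it starts at day 10 and finishes at 10 + 12 = day 22.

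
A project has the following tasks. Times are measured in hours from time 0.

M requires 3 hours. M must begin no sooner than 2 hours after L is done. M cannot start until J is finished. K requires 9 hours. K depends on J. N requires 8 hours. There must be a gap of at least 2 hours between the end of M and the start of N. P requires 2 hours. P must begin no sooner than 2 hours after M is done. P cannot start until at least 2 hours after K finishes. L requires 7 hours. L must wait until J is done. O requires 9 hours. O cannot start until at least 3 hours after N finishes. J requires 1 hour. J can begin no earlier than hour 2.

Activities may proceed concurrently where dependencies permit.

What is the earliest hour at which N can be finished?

25

After its own release at hour 2, J can start at hour 2 and finishes at hour 3.
L cannot begin until J (finishes hour 3). It runs from hour 3 to 3 + 7 = hour 10.
For M: L (finishes hour 10, plus 2-hour gap → hour 12); J (finishes hour 3). Taking the maximum gives a start of hour 12, and it finishes at 12 + 3 = hour 15.
N cannot begin until M (finishes hour 15, plus 2-hour gap → hour 17). It runs from hour 17 to 17 + 8 = hour 25.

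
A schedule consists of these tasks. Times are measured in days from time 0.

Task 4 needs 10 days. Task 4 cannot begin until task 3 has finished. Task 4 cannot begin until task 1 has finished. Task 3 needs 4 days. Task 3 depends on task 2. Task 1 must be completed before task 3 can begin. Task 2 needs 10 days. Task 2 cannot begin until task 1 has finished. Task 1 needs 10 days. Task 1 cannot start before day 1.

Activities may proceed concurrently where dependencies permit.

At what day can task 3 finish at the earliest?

25

After its own release at day 1, task 1 can start at day 1 and finishes at day 11.
Task 2 waits on task 1 (finishes day 11), so it starts at day 11 and finishes at 11 + 10 = day 21.
For task 3: task 2 (finishes day 21); task 1 (finishes day 11). Taking the maximum gives a start of day 21, and it finishes at 21 + 4 = day 25.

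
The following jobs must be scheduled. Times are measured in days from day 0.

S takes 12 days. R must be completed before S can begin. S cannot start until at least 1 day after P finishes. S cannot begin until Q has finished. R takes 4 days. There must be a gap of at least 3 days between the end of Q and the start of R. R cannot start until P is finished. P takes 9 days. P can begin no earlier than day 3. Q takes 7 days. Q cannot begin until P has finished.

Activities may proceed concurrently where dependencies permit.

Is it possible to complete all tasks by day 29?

No

P cannot begin until its own release at day 3. It runs from day 3 to 3 + 9 = day 12.
Q waits on P (finishes day 12), so it starts at day 12 and finishes at 12 + 7 = day 19.
For R: Q (finishes day 19, plus 3-day gap → day 22); P (finishes day 12). Taking the maximum gives a start of day 22, and it finishes at 22 + 4 = day 26.
S cannot start until R (finishes day 26); P (finishes day 12, plus 1-day gap → day 13); Q (finishes day 19). The controlling bound is day 26, so S finishes at 26 + 12 = day 38.
The earliest everything can be done is day 38, which is after the deadline of 29, so it is not possible.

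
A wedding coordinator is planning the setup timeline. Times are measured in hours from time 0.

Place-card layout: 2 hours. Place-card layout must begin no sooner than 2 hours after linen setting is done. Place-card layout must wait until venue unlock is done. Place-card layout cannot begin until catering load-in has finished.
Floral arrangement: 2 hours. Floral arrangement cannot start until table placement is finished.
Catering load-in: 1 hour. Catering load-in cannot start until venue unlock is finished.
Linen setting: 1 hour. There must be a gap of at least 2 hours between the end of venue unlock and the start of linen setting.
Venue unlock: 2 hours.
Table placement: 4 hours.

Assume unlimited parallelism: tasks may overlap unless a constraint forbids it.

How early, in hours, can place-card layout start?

7

Venue unlock can start immediately at hour 0; it finishes at hour 2.
Catering load-in waits on venue unlock (finishes hour 2), so it starts at hour 2 and finishes at 2 + 1 = hour 3.
After venue unlock (finishes hour 2, plus 2-hour gap → hour 4), linen setting can start at hour 4 and finishes at hour 5.
Place-card layout waits on linen setting (finishes hour 5, plus 2-hour gap → hour 7); venue unlock (finishes hour 2); catering load-in (finishes hour 3). The latest of these is hour 7, which is the earliest place-card layout can start.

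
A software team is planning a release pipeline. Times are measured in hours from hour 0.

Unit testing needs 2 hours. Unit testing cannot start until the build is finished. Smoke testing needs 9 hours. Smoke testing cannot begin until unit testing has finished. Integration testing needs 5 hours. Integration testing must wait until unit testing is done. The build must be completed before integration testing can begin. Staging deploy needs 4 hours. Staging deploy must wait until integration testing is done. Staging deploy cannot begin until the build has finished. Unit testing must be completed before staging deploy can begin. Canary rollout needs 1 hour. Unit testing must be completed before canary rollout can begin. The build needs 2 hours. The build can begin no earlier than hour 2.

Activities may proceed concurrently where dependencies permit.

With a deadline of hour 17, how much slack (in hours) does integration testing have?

2

The build cannot begin until its own release at hour 2. It runs from hour 2 to 2 + 2 = hour 4.
Unit testing waits on the build (finishes hour 4), so it starts at hour 4 and finishes at 4 + 2 = hour 6.
Integration testing cannot start until unit testing (finishes hour 6); the build (finishes hour 4). The controlling bound is hour 6, so integration testing finishes at 6 + 5 = hour 11.

Working backward from the deadline:
Nothing follows staging deploy; the deadline of hour 17 is its only limit. It must start by 17 − 4 = hour 13.
Integration testing feeds into staging deploy (must start by hour 13); so integration testing must finish by hour 13 and therefore start by hour 8.
So integration testing can start as early as hour 6 and as late as hour 8, giving 8 − 6 = 2 hours of slack.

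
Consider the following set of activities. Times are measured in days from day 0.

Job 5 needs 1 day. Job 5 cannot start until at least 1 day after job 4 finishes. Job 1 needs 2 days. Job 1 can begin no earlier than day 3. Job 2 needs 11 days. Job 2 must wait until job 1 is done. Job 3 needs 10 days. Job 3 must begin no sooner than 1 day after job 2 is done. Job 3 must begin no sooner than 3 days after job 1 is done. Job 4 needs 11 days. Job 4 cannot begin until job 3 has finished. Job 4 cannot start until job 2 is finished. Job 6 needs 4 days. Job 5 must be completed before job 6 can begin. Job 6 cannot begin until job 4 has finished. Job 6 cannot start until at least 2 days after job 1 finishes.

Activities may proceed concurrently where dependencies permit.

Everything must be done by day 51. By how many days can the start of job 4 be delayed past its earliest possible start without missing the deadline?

7

Job 1 cannot begin until its own release at day 3. It runs from day 3 to 3 + 2 = day 5.
After job 1 (finishes day 5), job 2 can start at day 5 and finishes at day 16.
Job 3 has to wait for job 2 (finishes day 16, plus 1-day gap → day 17); job 1 (finishes day 5, plus 3-day gap → day 8). The latest of these is day 17, so job 3 runs day 17 to 17 + 10 = day 27.
Job 4 cannot start until job 3 (finishes day 27); job 2 (finishes day 16). The controlling bound is day 27, so job 4 finishes at 27 + 11 = day 38.

Working backward from the deadline:
Job 6 has no dependents, so it just needs to finish by day 51. Starting by 51 − 4 = day 47 achieves that.
Job 5 feeds into job 6 (must start by day 47); so job 5 must finish by day 47 and therefore start by day 46.
For job 4: job 5 (must start by day 46, minus 1-day gap → day 45); job 6 (must start by day 47). The most restrictive is day 45; with an 11-day duration, job 4 must start by day 34.
So job 4 can start as early as day 27 and as late as day 34, giving 34 − 27 = 7 days of slack.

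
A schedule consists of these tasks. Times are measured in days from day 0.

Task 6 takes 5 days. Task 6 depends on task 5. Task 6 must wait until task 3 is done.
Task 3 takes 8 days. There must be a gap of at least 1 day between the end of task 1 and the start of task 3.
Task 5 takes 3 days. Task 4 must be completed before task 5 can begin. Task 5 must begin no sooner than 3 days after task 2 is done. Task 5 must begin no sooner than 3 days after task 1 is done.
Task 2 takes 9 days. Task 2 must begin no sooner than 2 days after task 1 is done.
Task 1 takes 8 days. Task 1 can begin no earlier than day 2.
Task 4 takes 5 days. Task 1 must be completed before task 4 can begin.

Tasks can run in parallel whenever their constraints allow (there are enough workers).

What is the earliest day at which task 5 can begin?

Task 1 waits on its own release at day 2, so it starts at day 2 and finishes at 2 + 8 = day 10.
After task 1 (finishes day 10), task 4 can start at day 10 and finishes at day 15.
Task 2 waits on task 1 (finishes day 10, plus 2-day gap → day 12), so it starts at day 12 and finishes at 12 + 9 = day 21.
Task 5 waits on task 4 (finishes day 15); task 2 (finishes day 21, plus 3-day gap → day 24); task 1 (finishes day 10, plus 3-day gap → day 13). The latest of these is day 24, which is the earliest task 5 can start.

24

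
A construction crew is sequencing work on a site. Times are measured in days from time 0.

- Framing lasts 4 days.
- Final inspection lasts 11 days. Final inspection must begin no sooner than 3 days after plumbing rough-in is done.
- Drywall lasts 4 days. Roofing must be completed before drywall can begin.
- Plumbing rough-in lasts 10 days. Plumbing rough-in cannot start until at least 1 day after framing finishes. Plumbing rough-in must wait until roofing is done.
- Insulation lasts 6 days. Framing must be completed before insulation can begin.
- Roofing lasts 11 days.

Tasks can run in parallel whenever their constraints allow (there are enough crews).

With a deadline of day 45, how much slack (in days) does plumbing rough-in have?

Roofing has no prerequisites, so it starts at day 0 and finishes at day 11.
Framing has no prerequisites, so it starts at day 0 and finishes at day 4.
For plumbing rough-in: framing (finishes day 4, plus 1-day gap → day 5); roofing (finishes day 11). Taking the maximum gives a start of day 11, and it finishes at 11 + 10 = day 21.

Working backward from the deadline:
To finish by day 45, final inspection (duration 11) must start no later than day 34.
Plumbing rough-in has to be done before final inspection (must start by day 34, minus 3-day gap → day 31). That means finishing by day 31, i.e. starting by 31 − 10 = day 21.
So plumbing rough-in can start as early as day 11 and as late as day 21, giving 21 − 11 = 10 days of slack.

10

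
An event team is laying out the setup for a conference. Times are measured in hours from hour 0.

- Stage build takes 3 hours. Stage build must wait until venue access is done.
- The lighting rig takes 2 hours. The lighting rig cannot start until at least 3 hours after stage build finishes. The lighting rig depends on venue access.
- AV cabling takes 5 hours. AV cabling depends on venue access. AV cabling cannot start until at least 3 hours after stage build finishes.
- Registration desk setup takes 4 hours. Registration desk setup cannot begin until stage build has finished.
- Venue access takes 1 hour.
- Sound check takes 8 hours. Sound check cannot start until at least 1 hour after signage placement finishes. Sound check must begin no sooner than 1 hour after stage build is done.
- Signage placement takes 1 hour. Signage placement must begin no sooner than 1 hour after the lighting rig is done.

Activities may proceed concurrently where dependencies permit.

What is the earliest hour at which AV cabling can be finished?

Venue access has no prerequisites, so it starts at hour 0 and finishes at hour 1.
After venue access (finishes hour 1), stage build can start at hour 1 and finishes at hour 4.
For AV cabling: venue access (finishes hour 1); stage build (finishes hour 4, plus 3-hour gap → hour 7). Taking the maximum gives a start of hour 7, and it finishes at 7 + 5 = hour 12.

12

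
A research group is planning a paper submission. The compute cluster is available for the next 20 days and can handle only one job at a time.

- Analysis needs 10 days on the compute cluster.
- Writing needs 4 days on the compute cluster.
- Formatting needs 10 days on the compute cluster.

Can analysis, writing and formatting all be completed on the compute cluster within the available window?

No

Running back to back, the jobs need 10 + 4 + 10 = 24 days on the compute cluster.
Since 24 > 20, they cannot all fit.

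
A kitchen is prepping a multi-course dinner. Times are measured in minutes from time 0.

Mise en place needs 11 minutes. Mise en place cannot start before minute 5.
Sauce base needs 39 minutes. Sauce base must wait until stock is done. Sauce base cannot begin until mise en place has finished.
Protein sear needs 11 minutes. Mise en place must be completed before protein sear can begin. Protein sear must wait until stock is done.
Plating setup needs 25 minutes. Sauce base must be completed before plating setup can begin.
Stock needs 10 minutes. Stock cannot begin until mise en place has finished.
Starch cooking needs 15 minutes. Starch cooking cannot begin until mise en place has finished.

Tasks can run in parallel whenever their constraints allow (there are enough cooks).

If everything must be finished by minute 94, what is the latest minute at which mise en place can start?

Plating setup must finish by minute 94; it takes 25 minutes, so it must start by 94 − 25 = minute 69.
Sauce base must finish before plating setup (must start by minute 69). With a 39-minute duration, sauce base must start by 69 − 39 = minute 30.
Protein sear has no dependents, so it just needs to finish by minute 94. Starting by 94 − 11 = minute 83 achieves that.
Stock must finish in time for sauce base (must start by minute 30); protein sear (must start by minute 83). The tightest is minute 30, so stock must start by 30 − 10 = minute 20.
To finish by minute 94, starch cooking (duration 15) must start no later than minute 79.
Mise en place has several dependents: stock (must start by minute 20); sauce base (must start by minute 30); protein sear (must start by minute 83); starch cooking (must start by minute 79). The earliest of those limits is minute 20, so mise en place must start by 20 − 11 = minute 9.

9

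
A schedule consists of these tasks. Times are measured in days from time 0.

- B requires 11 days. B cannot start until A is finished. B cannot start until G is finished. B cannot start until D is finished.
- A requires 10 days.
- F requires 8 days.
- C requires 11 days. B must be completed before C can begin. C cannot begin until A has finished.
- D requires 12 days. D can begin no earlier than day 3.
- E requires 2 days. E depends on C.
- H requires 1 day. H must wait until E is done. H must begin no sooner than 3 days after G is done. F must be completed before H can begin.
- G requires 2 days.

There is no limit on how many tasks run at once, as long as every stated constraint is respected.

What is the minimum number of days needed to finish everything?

40

Nothing blocks G, so it runs from day 0 to day 2.
F can start immediately at day 0; it finishes at day 8.
After its own release at day 3, D can start at day 3 and finishes at day 15.
A can start immediately at day 0; it finishes at day 10.
B needs all of A (finishes day 10); G (finishes day 2); D (finishes day 15). That puts its earliest start at day 15; it finishes at 15 + 11 = day 26.
C needs all of B (finishes day 26); A (finishes day 10). That puts its earliest start at day 26; it finishes at 26 + 11 = day 37.
After C (finishes day 37), E can start at day 37 and finishes at day 39.
H cannot start until E (finishes day 39); G (finishes day 2, plus 3-day gap → day 5); F (finishes day 8). The controlling bound is day 39, so H finishes at 39 + 1 = day 40.
All tasks are finished once the last one completes. Finish times: A at 10, B at 26, C at 37, D at 15, E at 39, F at 8, G at 2, H at 40. The latest is day 40.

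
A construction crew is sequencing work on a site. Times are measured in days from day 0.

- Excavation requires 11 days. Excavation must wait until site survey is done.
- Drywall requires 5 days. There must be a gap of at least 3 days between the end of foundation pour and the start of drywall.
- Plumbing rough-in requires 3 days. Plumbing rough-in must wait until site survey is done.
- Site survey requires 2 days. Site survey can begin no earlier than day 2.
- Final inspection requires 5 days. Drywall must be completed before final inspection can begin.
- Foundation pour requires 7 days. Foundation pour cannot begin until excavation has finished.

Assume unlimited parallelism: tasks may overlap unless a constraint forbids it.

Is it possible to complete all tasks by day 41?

Yes

Site survey cannot begin until its own release at day 2. It runs from day 2 to 2 + 2 = day 4.
After site survey (finishes day 4), plumbing rough-in can start at day 4 and finishes at day 7.
Excavation cannot begin until site survey (finishes day 4). It runs from day 4 to 4 + 11 = day 15.
After excavation (finishes day 15), foundation pour can start at day 15 and finishes at day 22.
Drywall waits on foundation pour (finishes day 22, plus 3-day gap → day 25), so it starts at day 25 and finishes at 25 + 5 = day 30.
Final inspection waits on drywall (finishes day 30), so it starts at day 30 and finishes at 30 + 5 = day 35.
Every task is finished by day 35, which is no later than the deadline of 41, so the schedule is feasible.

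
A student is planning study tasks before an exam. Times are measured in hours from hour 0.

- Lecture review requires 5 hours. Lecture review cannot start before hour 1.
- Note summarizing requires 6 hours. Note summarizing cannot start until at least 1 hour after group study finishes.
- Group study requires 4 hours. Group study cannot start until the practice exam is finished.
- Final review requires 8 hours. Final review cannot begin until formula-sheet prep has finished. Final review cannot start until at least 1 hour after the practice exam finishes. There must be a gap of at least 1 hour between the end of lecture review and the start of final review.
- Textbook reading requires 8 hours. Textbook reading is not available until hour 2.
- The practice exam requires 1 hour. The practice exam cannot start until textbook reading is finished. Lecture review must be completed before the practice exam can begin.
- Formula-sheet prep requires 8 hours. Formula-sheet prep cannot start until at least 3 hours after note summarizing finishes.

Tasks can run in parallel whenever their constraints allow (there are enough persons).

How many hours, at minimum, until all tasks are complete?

41

Lecture review waits on its own release at hour 1, so it starts at hour 1 and finishes at 1 + 5 = hour 6.
Textbook reading waits on its own release at hour 2, so it starts at hour 2 and finishes at 2 + 8 = hour 10.
For the practice exam: textbook reading (finishes hour 10); lecture review (finishes hour 6). Taking the maximum gives a start of hour 10, and it finishes at 10 + 1 = hour 11.
After the practice exam (finishes hour 11), group study can start at hour 11 and finishes at hour 15.
Note summarizing cannot begin until group study (finishes hour 15, plus 1-hour gap → hour 16). It runs from hour 16 to 16 + 6 = hour 22.
Formula-sheet prep waits on note summarizing (finishes hour 22, plus 3-hour gap → hour 25), so it starts at hour 25 and finishes at 25 + 8 = hour 33.
Final review needs all of formula-sheet prep (finishes hour 33); the practice exam (finishes hour 11, plus 1-hour gap → hour 12); lecture review (finishes hour 6, plus 1-hour gap → hour 7). That puts its earliest start at hour 33; it finishes at 33 + 8 = hour 41.
All tasks are finished once the last one completes. Finish times: Textbook reading at 10, Lecture review at 6, The practice exam at 11, Group study at 15, Note summarizing at 22, Formula-sheet prep at 33, Final review at 41. The latest is hour 41.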